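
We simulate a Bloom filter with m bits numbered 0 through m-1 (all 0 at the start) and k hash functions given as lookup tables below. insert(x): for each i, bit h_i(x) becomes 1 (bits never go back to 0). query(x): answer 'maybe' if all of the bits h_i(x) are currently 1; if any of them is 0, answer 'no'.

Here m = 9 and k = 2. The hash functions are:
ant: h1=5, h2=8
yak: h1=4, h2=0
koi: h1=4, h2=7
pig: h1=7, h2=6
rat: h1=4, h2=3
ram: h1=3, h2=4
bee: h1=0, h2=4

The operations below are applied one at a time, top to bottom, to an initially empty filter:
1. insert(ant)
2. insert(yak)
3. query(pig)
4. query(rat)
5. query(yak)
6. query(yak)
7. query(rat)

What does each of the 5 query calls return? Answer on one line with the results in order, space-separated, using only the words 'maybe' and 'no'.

Start: bits=000000000
Op 1: insert ant -> sets bits 5 8 -> bits=000001001
Op 2: insert yak -> sets bits 0 4 -> bits=100011001
Op 3: query pig -> checks bit6=0, bit7=0 (has a 0) -> no
Op 4: query rat -> checks bit3=0, bit4=1 (has a 0) -> no
Op 5: query yak -> checks bit0=1, bit4=1 (all 1) -> maybe
Op 6: query yak -> checks bit0=1, bit4=1 (all 1) -> maybe
Op 7: query rat -> checks bit3=0, bit4=1 (has a 0) -> no
Query results in order: no no maybe maybe no

Answer: no no maybe maybe no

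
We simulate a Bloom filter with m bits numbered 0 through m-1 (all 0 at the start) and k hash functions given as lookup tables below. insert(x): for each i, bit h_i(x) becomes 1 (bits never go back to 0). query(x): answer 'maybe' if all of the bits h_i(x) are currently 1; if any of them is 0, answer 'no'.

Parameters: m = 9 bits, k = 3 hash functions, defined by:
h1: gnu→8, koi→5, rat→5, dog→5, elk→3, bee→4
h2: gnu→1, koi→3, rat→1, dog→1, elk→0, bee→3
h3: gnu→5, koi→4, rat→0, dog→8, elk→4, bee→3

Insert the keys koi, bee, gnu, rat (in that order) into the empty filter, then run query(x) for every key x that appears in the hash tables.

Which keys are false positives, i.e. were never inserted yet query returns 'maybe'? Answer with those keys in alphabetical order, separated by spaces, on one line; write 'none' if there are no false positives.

Start: bits=000000000
After insert 'koi': sets bits 3 4 5 -> bits=000111000
After insert 'bee': sets bits 3 4 -> bits=000111000
After insert 'gnu': sets bits 1 5 8 -> bits=010111001
After insert 'rat': sets bits 0 1 5 -> bits=110111001
Not inserted: dog elk — query each against bits=110111001:
query dog: checks bit1=1, bit5=1, bit8=1 (all 1) -> maybe => FALSE POSITIVE
query elk: checks bit0=1, bit3=1, bit4=1 (all 1) -> maybe => FALSE POSITIVE
False positives (alphabetical): dog elk

Answer: dog elk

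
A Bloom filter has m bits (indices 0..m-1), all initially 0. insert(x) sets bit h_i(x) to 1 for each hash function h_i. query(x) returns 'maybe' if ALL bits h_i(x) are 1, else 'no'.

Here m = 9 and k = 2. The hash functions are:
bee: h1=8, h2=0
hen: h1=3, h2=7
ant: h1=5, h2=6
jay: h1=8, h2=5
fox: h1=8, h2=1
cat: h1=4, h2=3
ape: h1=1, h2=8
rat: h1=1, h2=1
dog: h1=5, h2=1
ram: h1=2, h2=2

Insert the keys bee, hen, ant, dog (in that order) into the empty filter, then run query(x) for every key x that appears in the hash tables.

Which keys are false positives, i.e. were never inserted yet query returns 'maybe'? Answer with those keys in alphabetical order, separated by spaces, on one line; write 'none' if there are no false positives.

Start: bits=000000000
After insert 'bee': sets bits 0 8 -> bits=100000001
After insert 'hen': sets bits 3 7 -> bits=100100011
After insert 'ant': sets bits 5 6 -> bits=100101111
After insert 'dog': sets bits 1 5 -> bits=110101111
Not inserted: ape cat fox jay ram rat — query each against bits=110101111:
query ape: checks bit1=1, bit8=1 (all 1) -> maybe => FALSE POSITIVE
query cat: checks bit3=1, bit4=0 (has a 0) -> no => not a false positive
query fox: checks bit1=1, bit8=1 (all 1) -> maybe => FALSE POSITIVE
query jay: checks bit5=1, bit8=1 (all 1) -> maybe => FALSE POSITIVE
query ram: checks bit2=0 (has a 0) -> no => not a false positive
query rat: checks bit1=1 (all 1) -> maybe => FALSE POSITIVE
False positives (alphabetical): ape fox jay rat

Answer: ape fox jay rat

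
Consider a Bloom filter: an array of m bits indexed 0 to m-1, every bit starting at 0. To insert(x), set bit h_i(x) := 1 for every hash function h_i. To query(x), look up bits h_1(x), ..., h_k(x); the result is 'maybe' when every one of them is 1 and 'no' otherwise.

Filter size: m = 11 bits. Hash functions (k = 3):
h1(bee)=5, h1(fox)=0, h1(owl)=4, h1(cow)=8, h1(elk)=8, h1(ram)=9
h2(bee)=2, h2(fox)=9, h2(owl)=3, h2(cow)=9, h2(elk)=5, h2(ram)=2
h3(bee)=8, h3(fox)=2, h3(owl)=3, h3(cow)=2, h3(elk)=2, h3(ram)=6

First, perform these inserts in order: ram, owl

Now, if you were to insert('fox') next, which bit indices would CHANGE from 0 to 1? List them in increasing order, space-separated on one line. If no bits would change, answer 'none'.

Start: bits=00000000000
After insert 'ram': sets bits 2 6 9 -> bits=00100010010
After insert 'owl': sets bits 3 4 -> bits=00111010010
insert 'fox' would touch bits 0 2 9; currently bit0=0, bit2=1, bit9=1
Bits that are 0 among those (would change 0->1): 0

Answer: 0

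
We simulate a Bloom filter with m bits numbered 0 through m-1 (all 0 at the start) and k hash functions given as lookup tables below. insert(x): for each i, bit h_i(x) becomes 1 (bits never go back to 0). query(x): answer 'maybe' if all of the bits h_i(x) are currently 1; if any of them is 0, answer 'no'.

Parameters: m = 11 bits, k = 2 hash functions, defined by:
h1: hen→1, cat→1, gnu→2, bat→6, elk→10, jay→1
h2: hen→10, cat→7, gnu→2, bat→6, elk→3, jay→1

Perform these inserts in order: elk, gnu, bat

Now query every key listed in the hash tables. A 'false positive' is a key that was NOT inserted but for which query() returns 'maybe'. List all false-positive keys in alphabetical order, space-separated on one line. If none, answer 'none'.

Answer: none

Derivation:
Start: bits=00000000000
After insert 'elk': sets bits 3 10 -> bits=00010000001
After insert 'gnu': sets bits 2 -> bits=00110000001
After insert 'bat': sets bits 6 -> bits=00110010001
Not inserted: cat hen jay — query each against bits=00110010001:
query cat: checks bit1=0, bit7=0 (has a 0) -> no => not a false positive
query hen: checks bit1=0, bit10=1 (has a 0) -> no => not a false positive
query jay: checks bit1=0 (has a 0) -> no => not a false positive
False positives (alphabetical): none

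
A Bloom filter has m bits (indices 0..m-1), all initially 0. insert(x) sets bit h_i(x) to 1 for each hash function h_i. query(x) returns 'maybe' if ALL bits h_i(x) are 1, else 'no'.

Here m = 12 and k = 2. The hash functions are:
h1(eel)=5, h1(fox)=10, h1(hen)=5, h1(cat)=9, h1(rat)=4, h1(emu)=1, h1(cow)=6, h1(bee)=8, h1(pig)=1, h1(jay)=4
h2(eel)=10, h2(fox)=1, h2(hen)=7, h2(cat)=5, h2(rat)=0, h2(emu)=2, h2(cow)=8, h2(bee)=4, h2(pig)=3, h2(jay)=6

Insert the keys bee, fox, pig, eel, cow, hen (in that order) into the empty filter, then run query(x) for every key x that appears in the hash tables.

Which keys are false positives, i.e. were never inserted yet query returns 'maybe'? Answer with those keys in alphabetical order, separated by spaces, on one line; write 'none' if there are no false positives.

Start: bits=000000000000
After insert 'bee': sets bits 4 8 -> bits=000010001000
After insert 'fox': sets bits 1 10 -> bits=010010001010
After insert 'pig': sets bits 1 3 -> bits=010110001010
After insert 'eel': sets bits 5 10 -> bits=010111001010
After insert 'cow': sets bits 6 8 -> bits=010111101010
After insert 'hen': sets bits 5 7 -> bits=010111111010
Not inserted: cat emu jay rat — query each against bits=010111111010:
query cat: checks bit5=1, bit9=0 (has a 0) -> no => not a false positive
query emu: checks bit1=1, bit2=0 (has a 0) -> no => not a false positive
query jay: checks bit4=1, bit6=1 (all 1) -> maybe => FALSE POSITIVE
query rat: checks bit0=0, bit4=1 (has a 0) -> no => not a false positive
False positives (alphabetical): jay

Answer: jay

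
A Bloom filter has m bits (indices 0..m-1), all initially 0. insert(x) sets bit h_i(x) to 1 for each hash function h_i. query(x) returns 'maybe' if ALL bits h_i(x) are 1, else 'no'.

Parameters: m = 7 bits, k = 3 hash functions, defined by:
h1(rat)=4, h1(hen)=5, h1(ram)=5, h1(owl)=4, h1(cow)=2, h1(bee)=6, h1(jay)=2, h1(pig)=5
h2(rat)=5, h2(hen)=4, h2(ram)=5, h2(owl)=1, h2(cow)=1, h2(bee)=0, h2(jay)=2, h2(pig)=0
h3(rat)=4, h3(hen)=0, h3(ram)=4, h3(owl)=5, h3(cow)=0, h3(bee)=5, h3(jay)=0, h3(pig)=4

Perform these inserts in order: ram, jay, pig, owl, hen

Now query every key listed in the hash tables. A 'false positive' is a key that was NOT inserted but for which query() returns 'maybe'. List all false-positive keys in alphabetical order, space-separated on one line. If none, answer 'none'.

Answer: cow rat

Derivation:
Start: bits=0000000
After insert 'ram': sets bits 4 5 -> bits=0000110
After insert 'jay': sets bits 0 2 -> bits=1010110
After insert 'pig': sets bits 0 4 5 -> bits=1010110
After insert 'owl': sets bits 1 4 5 -> bits=1110110
After insert 'hen': sets bits 0 4 5 -> bits=1110110
Not inserted: bee cow rat — query each against bits=1110110:
query bee: checks bit0=1, bit5=1, bit6=0 (has a 0) -> no => not a false positive
query cow: checks bit0=1, bit1=1, bit2=1 (all 1) -> maybe => FALSE POSITIVE
query rat: checks bit4=1, bit5=1 (all 1) -> maybe => FALSE POSITIVE
False positives (alphabetical): cow rat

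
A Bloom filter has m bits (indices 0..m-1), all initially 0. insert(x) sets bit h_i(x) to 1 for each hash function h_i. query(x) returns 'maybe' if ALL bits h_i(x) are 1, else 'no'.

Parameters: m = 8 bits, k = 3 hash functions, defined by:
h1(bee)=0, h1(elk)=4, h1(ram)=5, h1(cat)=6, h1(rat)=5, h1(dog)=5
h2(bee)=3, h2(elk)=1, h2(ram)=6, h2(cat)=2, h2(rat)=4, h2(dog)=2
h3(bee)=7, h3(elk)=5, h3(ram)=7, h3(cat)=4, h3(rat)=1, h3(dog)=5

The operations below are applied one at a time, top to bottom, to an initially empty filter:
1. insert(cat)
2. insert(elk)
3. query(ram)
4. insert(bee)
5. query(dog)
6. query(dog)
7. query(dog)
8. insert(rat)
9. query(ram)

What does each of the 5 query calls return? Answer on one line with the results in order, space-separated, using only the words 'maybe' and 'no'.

Start: bits=00000000
Op 1: insert cat -> sets bits 2 4 6 -> bits=00101010
Op 2: insert elk -> sets bits 1 4 5 -> bits=01101110
Op 3: query ram -> checks bit5=1, bit6=1, bit7=0 (has a 0) -> no
Op 4: insert bee -> sets bits 0 3 7 -> bits=11111111
Op 5: query dog -> checks bit2=1, bit5=1 (all 1) -> maybe
Op 6: query dog -> checks bit2=1, bit5=1 (all 1) -> maybe
Op 7: query dog -> checks bit2=1, bit5=1 (all 1) -> maybe
Op 8: insert rat -> sets bits 1 4 5 -> bits=11111111
Op 9: query ram -> checks bit5=1, bit6=1, bit7=1 (all 1) -> maybe
Query results in order: no maybe maybe maybe maybe

Answer: no maybe maybe maybe maybe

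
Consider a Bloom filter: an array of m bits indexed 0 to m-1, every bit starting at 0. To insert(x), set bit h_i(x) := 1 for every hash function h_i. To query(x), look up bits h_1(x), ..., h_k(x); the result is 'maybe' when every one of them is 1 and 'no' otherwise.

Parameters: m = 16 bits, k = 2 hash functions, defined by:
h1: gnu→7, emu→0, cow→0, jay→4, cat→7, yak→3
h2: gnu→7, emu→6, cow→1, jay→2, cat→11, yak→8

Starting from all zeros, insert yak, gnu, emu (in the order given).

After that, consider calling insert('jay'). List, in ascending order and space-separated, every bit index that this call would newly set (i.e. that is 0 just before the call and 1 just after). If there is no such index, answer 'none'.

Start: bits=0000000000000000
After insert 'yak': sets bits 3 8 -> bits=0001000010000000
After insert 'gnu': sets bits 7 -> bits=0001000110000000
After insert 'emu': sets bits 0 6 -> bits=1001001110000000
insert 'jay' would touch bits 2 4; currently bit2=0, bit4=0
Bits that are 0 among those (would change 0->1): 2 4

Answer: 2 4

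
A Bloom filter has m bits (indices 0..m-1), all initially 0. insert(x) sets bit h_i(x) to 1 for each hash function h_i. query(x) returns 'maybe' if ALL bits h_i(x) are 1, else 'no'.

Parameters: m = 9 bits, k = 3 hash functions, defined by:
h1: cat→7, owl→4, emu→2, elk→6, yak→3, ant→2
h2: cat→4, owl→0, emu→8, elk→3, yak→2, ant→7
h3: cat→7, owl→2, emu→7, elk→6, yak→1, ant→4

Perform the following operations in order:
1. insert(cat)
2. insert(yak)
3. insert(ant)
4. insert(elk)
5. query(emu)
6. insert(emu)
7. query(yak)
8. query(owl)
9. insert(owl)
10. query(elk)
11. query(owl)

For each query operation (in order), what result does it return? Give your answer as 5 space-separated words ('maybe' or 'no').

Answer: no maybe no maybe maybe

Derivation:
Start: bits=000000000
Op 1: insert cat -> sets bits 4 7 -> bits=000010010
Op 2: insert yak -> sets bits 1 2 3 -> bits=011110010
Op 3: insert ant -> sets bits 2 4 7 -> bits=011110010
Op 4: insert elk -> sets bits 3 6 -> bits=011110110
Op 5: query emu -> checks bit2=1, bit7=1, bit8=0 (has a 0) -> no
Op 6: insert emu -> sets bits 2 7 8 -> bits=011110111
Op 7: query yak -> checks bit1=1, bit2=1, bit3=1 (all 1) -> maybe
Op 8: query owl -> checks bit0=0, bit2=1, bit4=1 (has a 0) -> no
Op 9: insert owl -> sets bits 0 2 4 -> bits=111110111
Op 10: query elk -> checks bit3=1, bit6=1 (all 1) -> maybe
Op 11: query owl -> checks bit0=1, bit2=1, bit4=1 (all 1) -> maybe
Query results in order: no maybe no maybe maybe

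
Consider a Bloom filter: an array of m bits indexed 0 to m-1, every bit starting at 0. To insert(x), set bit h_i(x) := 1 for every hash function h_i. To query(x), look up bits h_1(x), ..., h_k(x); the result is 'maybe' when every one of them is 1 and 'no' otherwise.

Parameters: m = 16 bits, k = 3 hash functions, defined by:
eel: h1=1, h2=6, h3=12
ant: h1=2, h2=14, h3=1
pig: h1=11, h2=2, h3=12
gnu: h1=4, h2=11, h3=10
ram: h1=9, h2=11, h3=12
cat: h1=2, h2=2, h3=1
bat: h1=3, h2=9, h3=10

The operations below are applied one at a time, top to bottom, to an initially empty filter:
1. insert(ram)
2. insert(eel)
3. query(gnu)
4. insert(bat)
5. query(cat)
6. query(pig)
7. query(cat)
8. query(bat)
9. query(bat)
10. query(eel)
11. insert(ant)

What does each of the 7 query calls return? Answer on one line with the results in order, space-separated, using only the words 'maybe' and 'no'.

Answer: no no no no maybe maybe maybe

Derivation:
Start: bits=0000000000000000
Op 1: insert ram -> sets bits 9 11 12 -> bits=0000000001011000
Op 2: insert eel -> sets bits 1 6 12 -> bits=0100001001011000
Op 3: query gnu -> checks bit4=0, bit10=0, bit11=1 (has a 0) -> no
Op 4: insert bat -> sets bits 3 9 10 -> bits=0101001001111000
Op 5: query cat -> checks bit1=1, bit2=0 (has a 0) -> no
Op 6: query pig -> checks bit2=0, bit11=1, bit12=1 (has a 0) -> no
Op 7: query cat -> checks bit1=1, bit2=0 (has a 0) -> no
Op 8: query bat -> checks bit3=1, bit9=1, bit10=1 (all 1) -> maybe
Op 9: query bat -> checks bit3=1, bit9=1, bit10=1 (all 1) -> maybe
Op 10: query eel -> checks bit1=1, bit6=1, bit12=1 (all 1) -> maybe
Op 11: insert ant -> sets bits 1 2 14 -> bits=0111001001111010
Query results in order: no no no no maybe maybe maybe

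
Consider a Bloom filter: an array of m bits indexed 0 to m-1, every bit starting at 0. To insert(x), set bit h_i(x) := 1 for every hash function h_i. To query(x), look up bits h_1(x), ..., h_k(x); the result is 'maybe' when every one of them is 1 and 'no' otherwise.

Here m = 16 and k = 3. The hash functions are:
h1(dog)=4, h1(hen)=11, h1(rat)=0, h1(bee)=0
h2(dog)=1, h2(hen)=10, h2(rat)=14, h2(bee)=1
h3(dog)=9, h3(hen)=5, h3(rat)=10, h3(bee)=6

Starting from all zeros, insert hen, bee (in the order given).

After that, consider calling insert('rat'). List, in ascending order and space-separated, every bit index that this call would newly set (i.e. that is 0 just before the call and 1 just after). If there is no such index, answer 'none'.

Start: bits=0000000000000000
After insert 'hen': sets bits 5 10 11 -> bits=0000010000110000
After insert 'bee': sets bits 0 1 6 -> bits=1100011000110000
insert 'rat' would touch bits 0 10 14; currently bit0=1, bit10=1, bit14=0
Bits that are 0 among those (would change 0->1): 14

Answer: 14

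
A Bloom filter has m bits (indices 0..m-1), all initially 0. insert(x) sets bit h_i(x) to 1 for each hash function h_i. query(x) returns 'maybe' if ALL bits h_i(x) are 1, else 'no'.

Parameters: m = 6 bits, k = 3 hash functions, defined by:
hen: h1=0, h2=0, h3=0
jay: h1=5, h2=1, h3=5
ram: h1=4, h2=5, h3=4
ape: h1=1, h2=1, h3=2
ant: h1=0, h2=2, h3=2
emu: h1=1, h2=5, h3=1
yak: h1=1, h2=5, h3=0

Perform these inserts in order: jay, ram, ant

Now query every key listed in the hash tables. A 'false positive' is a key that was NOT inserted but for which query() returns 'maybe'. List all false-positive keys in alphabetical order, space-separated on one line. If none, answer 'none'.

Answer: ape emu hen yak

Derivation:
Start: bits=000000
After insert 'jay': sets bits 1 5 -> bits=010001
After insert 'ram': sets bits 4 5 -> bits=010011
After insert 'ant': sets bits 0 2 -> bits=111011
Not inserted: ape emu hen yak — query each against bits=111011:
query ape: checks bit1=1, bit2=1 (all 1) -> maybe => FALSE POSITIVE
query emu: checks bit1=1, bit5=1 (all 1) -> maybe => FALSE POSITIVE
query hen: checks bit0=1 (all 1) -> maybe => FALSE POSITIVE
query yak: checks bit0=1, bit1=1, bit5=1 (all 1) -> maybe => FALSE POSITIVE
False positives (alphabetical): ape emu hen yak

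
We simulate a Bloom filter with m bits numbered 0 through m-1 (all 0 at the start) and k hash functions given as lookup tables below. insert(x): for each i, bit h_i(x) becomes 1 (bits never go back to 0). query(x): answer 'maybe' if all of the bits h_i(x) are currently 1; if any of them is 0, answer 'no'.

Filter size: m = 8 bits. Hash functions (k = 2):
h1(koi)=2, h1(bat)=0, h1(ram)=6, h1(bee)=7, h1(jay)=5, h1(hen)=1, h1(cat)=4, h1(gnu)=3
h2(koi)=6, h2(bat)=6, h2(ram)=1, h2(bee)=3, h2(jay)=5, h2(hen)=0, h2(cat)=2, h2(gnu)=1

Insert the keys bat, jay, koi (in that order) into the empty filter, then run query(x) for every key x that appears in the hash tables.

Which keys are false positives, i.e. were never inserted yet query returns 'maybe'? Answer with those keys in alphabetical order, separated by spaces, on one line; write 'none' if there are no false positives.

Answer: none

Derivation:
Start: bits=00000000
After insert 'bat': sets bits 0 6 -> bits=10000010
After insert 'jay': sets bits 5 -> bits=10000110
After insert 'koi': sets bits 2 6 -> bits=10100110
Not inserted: bee cat gnu hen ram — query each against bits=10100110:
query bee: checks bit3=0, bit7=0 (has a 0) -> no => not a false positive
query cat: checks bit2=1, bit4=0 (has a 0) -> no => not a false positive
query gnu: checks bit1=0, bit3=0 (has a 0) -> no => not a false positive
query hen: checks bit0=1, bit1=0 (has a 0) -> no => not a false positive
query ram: checks bit1=0, bit6=1 (has a 0) -> no => not a false positive
False positives (alphabetical): none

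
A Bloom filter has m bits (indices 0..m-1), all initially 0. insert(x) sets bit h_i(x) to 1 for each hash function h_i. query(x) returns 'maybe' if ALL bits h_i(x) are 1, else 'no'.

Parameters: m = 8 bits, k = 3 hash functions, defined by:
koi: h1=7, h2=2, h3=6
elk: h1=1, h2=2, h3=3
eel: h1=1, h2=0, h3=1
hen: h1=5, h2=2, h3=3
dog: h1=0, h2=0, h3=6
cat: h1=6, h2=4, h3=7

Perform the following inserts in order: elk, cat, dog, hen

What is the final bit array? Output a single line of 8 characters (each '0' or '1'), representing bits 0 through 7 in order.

Start: bits=00000000
After insert 'elk': sets bits 1 2 3 -> bits=01110000
After insert 'cat': sets bits 4 6 7 -> bits=01111011
After insert 'dog': sets bits 0 6 -> bits=11111011
After insert 'hen': sets bits 2 3 5 -> bits=11111111

Answer: 11111111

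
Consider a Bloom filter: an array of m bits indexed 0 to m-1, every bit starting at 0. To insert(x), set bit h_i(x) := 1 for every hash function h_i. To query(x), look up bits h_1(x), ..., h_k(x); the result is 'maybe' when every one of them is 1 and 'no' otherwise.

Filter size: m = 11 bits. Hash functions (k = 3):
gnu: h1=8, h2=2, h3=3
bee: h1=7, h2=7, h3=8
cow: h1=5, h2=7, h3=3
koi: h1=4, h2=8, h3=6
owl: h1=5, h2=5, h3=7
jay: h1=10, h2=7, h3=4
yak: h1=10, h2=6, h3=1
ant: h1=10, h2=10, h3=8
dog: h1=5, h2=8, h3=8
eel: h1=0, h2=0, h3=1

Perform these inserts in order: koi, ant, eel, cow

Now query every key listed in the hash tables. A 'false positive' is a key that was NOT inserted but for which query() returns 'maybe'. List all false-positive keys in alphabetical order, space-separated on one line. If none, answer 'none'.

Start: bits=00000000000
After insert 'koi': sets bits 4 6 8 -> bits=00001010100
After insert 'ant': sets bits 8 10 -> bits=00001010101
After insert 'eel': sets bits 0 1 -> bits=11001010101
After insert 'cow': sets bits 3 5 7 -> bits=11011111101
Not inserted: bee dog gnu jay owl yak — query each against bits=11011111101:
query bee: checks bit7=1, bit8=1 (all 1) -> maybe => FALSE POSITIVE
query dog: checks bit5=1, bit8=1 (all 1) -> maybe => FALSE POSITIVE
query gnu: checks bit2=0, bit3=1, bit8=1 (has a 0) -> no => not a false positive
query jay: checks bit4=1, bit7=1, bit10=1 (all 1) -> maybe => FALSE POSITIVE
query owl: checks bit5=1, bit7=1 (all 1) -> maybe => FALSE POSITIVE
query yak: checks bit1=1, bit6=1, bit10=1 (all 1) -> maybe => FALSE POSITIVE
False positives (alphabetical): bee dog jay owl yak

Answer: bee dog jay owl yak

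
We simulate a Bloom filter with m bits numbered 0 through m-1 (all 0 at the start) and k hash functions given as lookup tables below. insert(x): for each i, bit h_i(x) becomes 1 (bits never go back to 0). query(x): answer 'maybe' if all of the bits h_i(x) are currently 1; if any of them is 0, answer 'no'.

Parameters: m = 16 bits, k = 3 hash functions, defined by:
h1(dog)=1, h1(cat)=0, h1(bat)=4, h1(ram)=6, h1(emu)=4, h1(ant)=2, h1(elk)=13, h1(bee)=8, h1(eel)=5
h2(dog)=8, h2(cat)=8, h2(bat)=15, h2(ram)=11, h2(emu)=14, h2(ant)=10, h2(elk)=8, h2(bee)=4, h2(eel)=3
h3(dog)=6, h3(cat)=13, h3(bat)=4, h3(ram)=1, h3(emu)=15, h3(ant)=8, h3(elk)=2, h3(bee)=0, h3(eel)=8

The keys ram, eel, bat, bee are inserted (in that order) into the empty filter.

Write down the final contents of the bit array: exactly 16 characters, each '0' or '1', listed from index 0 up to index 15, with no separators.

Answer: 1101111010010001

Derivation:
Start: bits=0000000000000000
After insert 'ram': sets bits 1 6 11 -> bits=0100001000010000
After insert 'eel': sets bits 3 5 8 -> bits=0101011010010000
After insert 'bat': sets bits 4 15 -> bits=0101111010010001
After insert 'bee': sets bits 0 4 8 -> bits=1101111010010001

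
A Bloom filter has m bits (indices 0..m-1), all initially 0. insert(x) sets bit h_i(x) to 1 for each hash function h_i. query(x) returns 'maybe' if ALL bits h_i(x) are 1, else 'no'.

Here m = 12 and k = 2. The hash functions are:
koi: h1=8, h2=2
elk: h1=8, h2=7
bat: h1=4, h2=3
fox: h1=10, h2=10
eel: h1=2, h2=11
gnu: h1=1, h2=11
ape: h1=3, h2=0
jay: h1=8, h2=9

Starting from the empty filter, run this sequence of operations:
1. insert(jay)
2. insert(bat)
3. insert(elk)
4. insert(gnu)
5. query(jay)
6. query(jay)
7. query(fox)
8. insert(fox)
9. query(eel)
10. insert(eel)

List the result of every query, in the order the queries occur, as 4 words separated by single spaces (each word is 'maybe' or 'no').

Start: bits=000000000000
Op 1: insert jay -> sets bits 8 9 -> bits=000000001100
Op 2: insert bat -> sets bits 3 4 -> bits=000110001100
Op 3: insert elk -> sets bits 7 8 -> bits=000110011100
Op 4: insert gnu -> sets bits 1 11 -> bits=010110011101
Op 5: query jay -> checks bit8=1, bit9=1 (all 1) -> maybe
Op 6: query jay -> checks bit8=1, bit9=1 (all 1) -> maybe
Op 7: query fox -> checks bit10=0 (has a 0) -> no
Op 8: insert fox -> sets bits 10 -> bits=010110011111
Op 9: query eel -> checks bit2=0, bit11=1 (has a 0) -> no
Op 10: insert eel -> sets bits 2 11 -> bits=011110011111
Query results in order: maybe maybe no no

Answer: maybe maybe no no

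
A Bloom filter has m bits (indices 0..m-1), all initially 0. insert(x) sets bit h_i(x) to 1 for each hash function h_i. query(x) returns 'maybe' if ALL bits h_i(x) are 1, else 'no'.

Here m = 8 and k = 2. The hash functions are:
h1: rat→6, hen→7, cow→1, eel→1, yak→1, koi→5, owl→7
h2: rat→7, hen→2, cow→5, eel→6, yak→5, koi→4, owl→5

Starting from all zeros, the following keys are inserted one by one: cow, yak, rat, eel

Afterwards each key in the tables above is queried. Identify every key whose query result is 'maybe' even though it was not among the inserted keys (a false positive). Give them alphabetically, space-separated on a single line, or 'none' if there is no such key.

Answer: owl

Derivation:
Start: bits=00000000
After insert 'cow': sets bits 1 5 -> bits=01000100
After insert 'yak': sets bits 1 5 -> bits=01000100
After insert 'rat': sets bits 6 7 -> bits=01000111
After insert 'eel': sets bits 1 6 -> bits=01000111
Not inserted: hen koi owl — query each against bits=01000111:
query hen: checks bit2=0, bit7=1 (has a 0) -> no => not a false positive
query koi: checks bit4=0, bit5=1 (has a 0) -> no => not a false positive
query owl: checks bit5=1, bit7=1 (all 1) -> maybe => FALSE POSITIVE
False positives (alphabetical): owl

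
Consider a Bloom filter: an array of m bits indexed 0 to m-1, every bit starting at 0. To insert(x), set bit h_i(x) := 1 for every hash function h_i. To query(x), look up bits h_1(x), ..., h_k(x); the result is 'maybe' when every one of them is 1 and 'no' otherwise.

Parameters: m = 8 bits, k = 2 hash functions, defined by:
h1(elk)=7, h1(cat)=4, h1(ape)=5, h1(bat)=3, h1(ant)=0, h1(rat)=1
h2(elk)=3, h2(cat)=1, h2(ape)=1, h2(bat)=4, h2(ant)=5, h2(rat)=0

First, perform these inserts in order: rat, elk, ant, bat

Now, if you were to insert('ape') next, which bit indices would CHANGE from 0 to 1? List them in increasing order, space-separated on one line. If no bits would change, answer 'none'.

Start: bits=00000000
After insert 'rat': sets bits 0 1 -> bits=11000000
After insert 'elk': sets bits 3 7 -> bits=11010001
After insert 'ant': sets bits 0 5 -> bits=11010101
After insert 'bat': sets bits 3 4 -> bits=11011101
insert 'ape' would touch bits 1 5; currently bit1=1, bit5=1
Bits that are 0 among those (would change 0->1): none

Answer: none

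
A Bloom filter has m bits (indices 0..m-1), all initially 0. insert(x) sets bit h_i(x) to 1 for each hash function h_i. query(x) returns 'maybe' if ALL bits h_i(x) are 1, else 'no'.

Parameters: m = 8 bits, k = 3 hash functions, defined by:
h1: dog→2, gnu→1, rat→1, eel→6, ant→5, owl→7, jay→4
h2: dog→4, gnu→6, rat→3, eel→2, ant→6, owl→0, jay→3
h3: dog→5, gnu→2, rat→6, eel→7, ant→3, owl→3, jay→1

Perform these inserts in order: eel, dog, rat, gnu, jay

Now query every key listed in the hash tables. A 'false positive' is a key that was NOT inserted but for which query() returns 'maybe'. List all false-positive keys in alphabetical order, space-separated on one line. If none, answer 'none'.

Start: bits=00000000
After insert 'eel': sets bits 2 6 7 -> bits=00100011
After insert 'dog': sets bits 2 4 5 -> bits=00101111
After insert 'rat': sets bits 1 3 6 -> bits=01111111
After insert 'gnu': sets bits 1 2 6 -> bits=01111111
After insert 'jay': sets bits 1 3 4 -> bits=01111111
Not inserted: ant owl — query each against bits=01111111:
query ant: checks bit3=1, bit5=1, bit6=1 (all 1) -> maybe => FALSE POSITIVE
query owl: checks bit0=0, bit3=1, bit7=1 (has a 0) -> no => not a false positive
False positives (alphabetical): ant

Answer: ant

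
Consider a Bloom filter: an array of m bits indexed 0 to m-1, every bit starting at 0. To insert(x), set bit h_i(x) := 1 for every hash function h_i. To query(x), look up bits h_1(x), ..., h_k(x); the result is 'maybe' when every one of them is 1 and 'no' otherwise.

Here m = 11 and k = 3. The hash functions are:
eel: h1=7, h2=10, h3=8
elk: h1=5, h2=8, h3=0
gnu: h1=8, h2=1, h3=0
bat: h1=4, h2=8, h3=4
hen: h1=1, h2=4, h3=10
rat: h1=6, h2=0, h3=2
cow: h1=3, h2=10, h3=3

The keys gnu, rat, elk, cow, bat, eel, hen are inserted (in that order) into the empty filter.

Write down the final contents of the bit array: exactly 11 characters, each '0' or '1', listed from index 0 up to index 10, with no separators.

Answer: 11111111101

Derivation:
Start: bits=00000000000
After insert 'gnu': sets bits 0 1 8 -> bits=11000000100
After insert 'rat': sets bits 0 2 6 -> bits=11100010100
After insert 'elk': sets bits 0 5 8 -> bits=11100110100
After insert 'cow': sets bits 3 10 -> bits=11110110101
After insert 'bat': sets bits 4 8 -> bits=11111110101
After insert 'eel': sets bits 7 8 10 -> bits=11111111101
After insert 'hen': sets bits 1 4 10 -> bits=11111111101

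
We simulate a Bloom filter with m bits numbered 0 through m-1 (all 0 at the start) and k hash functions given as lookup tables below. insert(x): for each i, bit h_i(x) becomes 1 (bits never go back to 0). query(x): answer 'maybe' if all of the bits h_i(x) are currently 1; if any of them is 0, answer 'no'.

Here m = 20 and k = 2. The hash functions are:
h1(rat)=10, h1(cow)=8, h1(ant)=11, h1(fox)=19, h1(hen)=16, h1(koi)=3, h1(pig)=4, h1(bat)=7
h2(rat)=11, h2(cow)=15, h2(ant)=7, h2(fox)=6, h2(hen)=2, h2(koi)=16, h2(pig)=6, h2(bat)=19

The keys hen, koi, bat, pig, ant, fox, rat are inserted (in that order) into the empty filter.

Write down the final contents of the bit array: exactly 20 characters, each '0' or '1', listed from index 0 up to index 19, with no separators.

Start: bits=00000000000000000000
After insert 'hen': sets bits 2 16 -> bits=00100000000000001000
After insert 'koi': sets bits 3 16 -> bits=00110000000000001000
After insert 'bat': sets bits 7 19 -> bits=00110001000000001001
After insert 'pig': sets bits 4 6 -> bits=00111011000000001001
After insert 'ant': sets bits 7 11 -> bits=00111011000100001001
After insert 'fox': sets bits 6 19 -> bits=00111011000100001001
After insert 'rat': sets bits 10 11 -> bits=00111011001100001001

Answer: 00111011001100001001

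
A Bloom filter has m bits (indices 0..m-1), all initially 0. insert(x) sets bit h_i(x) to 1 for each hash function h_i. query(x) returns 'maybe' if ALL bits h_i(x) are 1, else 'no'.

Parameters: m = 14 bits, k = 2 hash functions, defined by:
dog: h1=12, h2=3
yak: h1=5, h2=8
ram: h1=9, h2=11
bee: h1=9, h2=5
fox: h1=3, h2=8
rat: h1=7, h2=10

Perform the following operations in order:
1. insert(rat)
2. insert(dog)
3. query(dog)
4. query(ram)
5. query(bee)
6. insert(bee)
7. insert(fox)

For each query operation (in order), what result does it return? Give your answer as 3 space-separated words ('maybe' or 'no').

Start: bits=00000000000000
Op 1: insert rat -> sets bits 7 10 -> bits=00000001001000
Op 2: insert dog -> sets bits 3 12 -> bits=00010001001010
Op 3: query dog -> checks bit3=1, bit12=1 (all 1) -> maybe
Op 4: query ram -> checks bit9=0, bit11=0 (has a 0) -> no
Op 5: query bee -> checks bit5=0, bit9=0 (has a 0) -> no
Op 6: insert bee -> sets bits 5 9 -> bits=00010101011010
Op 7: insert fox -> sets bits 3 8 -> bits=00010101111010
Query results in order: maybe no no

Answer: maybe no no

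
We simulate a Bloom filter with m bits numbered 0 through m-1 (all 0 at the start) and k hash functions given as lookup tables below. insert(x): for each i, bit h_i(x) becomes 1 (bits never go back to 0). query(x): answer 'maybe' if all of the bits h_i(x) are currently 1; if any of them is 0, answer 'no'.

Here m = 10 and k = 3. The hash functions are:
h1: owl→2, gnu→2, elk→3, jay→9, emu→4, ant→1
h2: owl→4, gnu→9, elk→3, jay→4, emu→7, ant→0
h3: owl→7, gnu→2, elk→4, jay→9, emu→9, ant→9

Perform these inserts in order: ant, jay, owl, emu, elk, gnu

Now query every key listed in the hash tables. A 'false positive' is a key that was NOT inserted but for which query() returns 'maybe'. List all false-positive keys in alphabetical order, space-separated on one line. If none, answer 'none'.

Answer: none

Derivation:
Start: bits=0000000000
After insert 'ant': sets bits 0 1 9 -> bits=1100000001
After insert 'jay': sets bits 4 9 -> bits=1100100001
After insert 'owl': sets bits 2 4 7 -> bits=1110100101
After insert 'emu': sets bits 4 7 9 -> bits=1110100101
After insert 'elk': sets bits 3 4 -> bits=1111100101
After insert 'gnu': sets bits 2 9 -> bits=1111100101
Not inserted: (none) — query each against bits=1111100101:
False positives (alphabetical): none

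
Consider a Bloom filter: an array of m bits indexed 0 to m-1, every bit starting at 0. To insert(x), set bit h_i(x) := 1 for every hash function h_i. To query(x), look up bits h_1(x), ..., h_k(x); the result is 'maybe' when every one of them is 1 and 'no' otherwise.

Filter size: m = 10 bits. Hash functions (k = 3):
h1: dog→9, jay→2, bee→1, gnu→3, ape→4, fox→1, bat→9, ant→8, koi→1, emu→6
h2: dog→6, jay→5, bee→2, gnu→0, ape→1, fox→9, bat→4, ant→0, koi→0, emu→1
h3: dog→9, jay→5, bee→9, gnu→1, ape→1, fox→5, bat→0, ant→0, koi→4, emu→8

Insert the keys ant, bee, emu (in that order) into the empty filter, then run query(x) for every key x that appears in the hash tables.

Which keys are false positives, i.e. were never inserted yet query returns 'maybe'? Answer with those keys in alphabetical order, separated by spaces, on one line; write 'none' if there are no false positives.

Answer: dog

Derivation:
Start: bits=0000000000
After insert 'ant': sets bits 0 8 -> bits=1000000010
After insert 'bee': sets bits 1 2 9 -> bits=1110000011
After insert 'emu': sets bits 1 6 8 -> bits=1110001011
Not inserted: ape bat dog fox gnu jay koi — query each against bits=1110001011:
query ape: checks bit1=1, bit4=0 (has a 0) -> no => not a false positive
query bat: checks bit0=1, bit4=0, bit9=1 (has a 0) -> no => not a false positive
query dog: checks bit6=1, bit9=1 (all 1) -> maybe => FALSE POSITIVE
query fox: checks bit1=1, bit5=0, bit9=1 (has a 0) -> no => not a false positive
query gnu: checks bit0=1, bit1=1, bit3=0 (has a 0) -> no => not a false positive
query jay: checks bit2=1, bit5=0 (has a 0) -> no => not a false positive
query koi: checks bit0=1, bit1=1, bit4=0 (has a 0) -> no => not a false positive
False positives (alphabetical): dog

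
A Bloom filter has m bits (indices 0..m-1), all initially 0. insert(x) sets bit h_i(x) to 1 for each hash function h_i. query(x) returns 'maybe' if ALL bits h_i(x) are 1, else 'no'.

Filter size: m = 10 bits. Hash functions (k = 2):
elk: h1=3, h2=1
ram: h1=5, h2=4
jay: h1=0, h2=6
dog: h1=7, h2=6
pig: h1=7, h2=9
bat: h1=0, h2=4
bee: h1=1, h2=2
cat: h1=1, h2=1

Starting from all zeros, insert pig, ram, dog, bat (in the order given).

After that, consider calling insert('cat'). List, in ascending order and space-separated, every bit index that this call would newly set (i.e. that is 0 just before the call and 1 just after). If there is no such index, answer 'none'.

Answer: 1

Derivation:
Start: bits=0000000000
After insert 'pig': sets bits 7 9 -> bits=0000000101
After insert 'ram': sets bits 4 5 -> bits=0000110101
After insert 'dog': sets bits 6 7 -> bits=0000111101
After insert 'bat': sets bits 0 4 -> bits=1000111101
insert 'cat' would touch bits 1; currently bit1=0
Bits that are 0 among those (would change 0->1): 1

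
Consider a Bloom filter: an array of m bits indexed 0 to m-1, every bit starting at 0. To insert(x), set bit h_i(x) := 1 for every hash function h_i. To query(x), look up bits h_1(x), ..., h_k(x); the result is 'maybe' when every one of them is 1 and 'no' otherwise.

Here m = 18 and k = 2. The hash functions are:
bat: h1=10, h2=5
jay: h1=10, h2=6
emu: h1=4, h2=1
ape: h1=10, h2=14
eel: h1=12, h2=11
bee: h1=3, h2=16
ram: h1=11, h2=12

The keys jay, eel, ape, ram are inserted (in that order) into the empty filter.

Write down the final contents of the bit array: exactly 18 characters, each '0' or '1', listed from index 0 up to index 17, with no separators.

Start: bits=000000000000000000
After insert 'jay': sets bits 6 10 -> bits=000000100010000000
After insert 'eel': sets bits 11 12 -> bits=000000100011100000
After insert 'ape': sets bits 10 14 -> bits=000000100011101000
After insert 'ram': sets bits 11 12 -> bits=000000100011101000

Answer: 000000100011101000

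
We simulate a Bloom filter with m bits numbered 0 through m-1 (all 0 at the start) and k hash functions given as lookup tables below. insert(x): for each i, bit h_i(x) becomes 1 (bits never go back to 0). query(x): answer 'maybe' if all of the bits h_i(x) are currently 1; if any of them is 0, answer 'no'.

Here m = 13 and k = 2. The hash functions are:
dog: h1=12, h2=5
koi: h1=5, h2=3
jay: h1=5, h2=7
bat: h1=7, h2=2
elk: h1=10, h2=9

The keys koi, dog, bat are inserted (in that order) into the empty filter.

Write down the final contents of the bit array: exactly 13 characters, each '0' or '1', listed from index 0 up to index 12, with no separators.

Answer: 0011010100001

Derivation:
Start: bits=0000000000000
After insert 'koi': sets bits 3 5 -> bits=0001010000000
After insert 'dog': sets bits 5 12 -> bits=0001010000001
After insert 'bat': sets bits 2 7 -> bits=0011010100001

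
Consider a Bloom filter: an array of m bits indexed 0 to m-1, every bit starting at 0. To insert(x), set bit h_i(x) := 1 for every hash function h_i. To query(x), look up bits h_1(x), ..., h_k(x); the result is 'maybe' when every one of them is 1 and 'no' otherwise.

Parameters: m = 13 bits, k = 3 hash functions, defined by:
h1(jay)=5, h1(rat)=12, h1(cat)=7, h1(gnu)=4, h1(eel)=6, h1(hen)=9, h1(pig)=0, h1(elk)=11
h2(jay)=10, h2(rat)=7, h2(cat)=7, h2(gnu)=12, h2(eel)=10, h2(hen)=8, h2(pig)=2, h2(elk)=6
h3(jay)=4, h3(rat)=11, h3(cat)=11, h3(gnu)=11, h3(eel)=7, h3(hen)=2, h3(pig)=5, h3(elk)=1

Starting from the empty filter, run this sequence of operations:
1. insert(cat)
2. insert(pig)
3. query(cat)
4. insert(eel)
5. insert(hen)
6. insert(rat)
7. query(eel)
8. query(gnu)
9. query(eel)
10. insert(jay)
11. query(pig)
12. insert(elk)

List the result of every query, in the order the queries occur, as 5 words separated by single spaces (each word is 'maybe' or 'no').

Start: bits=0000000000000
Op 1: insert cat -> sets bits 7 11 -> bits=0000000100010
Op 2: insert pig -> sets bits 0 2 5 -> bits=1010010100010
Op 3: query cat -> checks bit7=1, bit11=1 (all 1) -> maybe
Op 4: insert eel -> sets bits 6 7 10 -> bits=1010011100110
Op 5: insert hen -> sets bits 2 8 9 -> bits=1010011111110
Op 6: insert rat -> sets bits 7 11 12 -> bits=1010011111111
Op 7: query eel -> checks bit6=1, bit7=1, bit10=1 (all 1) -> maybe
Op 8: query gnu -> checks bit4=0, bit11=1, bit12=1 (has a 0) -> no
Op 9: query eel -> checks bit6=1, bit7=1, bit10=1 (all 1) -> maybe
Op 10: insert jay -> sets bits 4 5 10 -> bits=1010111111111
Op 11: query pig -> checks bit0=1, bit2=1, bit5=1 (all 1) -> maybe
Op 12: insert elk -> sets bits 1 6 11 -> bits=1110111111111
Query results in order: maybe maybe no maybe maybe

Answer: maybe maybe no maybe maybe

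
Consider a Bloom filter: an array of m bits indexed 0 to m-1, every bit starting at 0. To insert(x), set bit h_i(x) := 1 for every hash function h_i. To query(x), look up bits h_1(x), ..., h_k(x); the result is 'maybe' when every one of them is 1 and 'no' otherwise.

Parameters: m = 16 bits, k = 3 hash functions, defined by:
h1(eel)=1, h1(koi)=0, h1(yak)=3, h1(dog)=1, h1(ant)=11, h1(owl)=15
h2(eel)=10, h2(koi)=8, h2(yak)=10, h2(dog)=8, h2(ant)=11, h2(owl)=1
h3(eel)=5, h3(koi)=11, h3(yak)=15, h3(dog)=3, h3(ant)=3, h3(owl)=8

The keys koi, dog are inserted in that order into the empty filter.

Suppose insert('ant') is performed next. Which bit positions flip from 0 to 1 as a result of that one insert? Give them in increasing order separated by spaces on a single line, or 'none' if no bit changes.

Start: bits=0000000000000000
After insert 'koi': sets bits 0 8 11 -> bits=1000000010010000
After insert 'dog': sets bits 1 3 8 -> bits=1101000010010000
insert 'ant' would touch bits 3 11; currently bit3=1, bit11=1
Bits that are 0 among those (would change 0->1): none

Answer: none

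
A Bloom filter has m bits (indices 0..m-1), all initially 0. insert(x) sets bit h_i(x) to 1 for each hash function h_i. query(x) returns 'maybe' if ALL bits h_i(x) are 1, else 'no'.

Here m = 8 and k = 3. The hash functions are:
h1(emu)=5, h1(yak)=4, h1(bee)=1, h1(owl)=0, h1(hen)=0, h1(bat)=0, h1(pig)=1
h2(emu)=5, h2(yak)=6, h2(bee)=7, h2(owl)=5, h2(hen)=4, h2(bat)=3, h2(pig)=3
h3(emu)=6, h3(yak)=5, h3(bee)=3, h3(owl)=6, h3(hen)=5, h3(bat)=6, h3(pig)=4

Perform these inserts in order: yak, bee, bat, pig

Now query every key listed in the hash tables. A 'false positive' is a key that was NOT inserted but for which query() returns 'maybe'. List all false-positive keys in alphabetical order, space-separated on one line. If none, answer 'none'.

Answer: emu hen owl

Derivation:
Start: bits=00000000
After insert 'yak': sets bits 4 5 6 -> bits=00001110
After insert 'bee': sets bits 1 3 7 -> bits=01011111
After insert 'bat': sets bits 0 3 6 -> bits=11011111
After insert 'pig': sets bits 1 3 4 -> bits=11011111
Not inserted: emu hen owl — query each against bits=11011111:
query emu: checks bit5=1, bit6=1 (all 1) -> maybe => FALSE POSITIVE
query hen: checks bit0=1, bit4=1, bit5=1 (all 1) -> maybe => FALSE POSITIVE
query owl: checks bit0=1, bit5=1, bit6=1 (all 1) -> maybe => FALSE POSITIVE
False positives (alphabetical): emu hen owl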